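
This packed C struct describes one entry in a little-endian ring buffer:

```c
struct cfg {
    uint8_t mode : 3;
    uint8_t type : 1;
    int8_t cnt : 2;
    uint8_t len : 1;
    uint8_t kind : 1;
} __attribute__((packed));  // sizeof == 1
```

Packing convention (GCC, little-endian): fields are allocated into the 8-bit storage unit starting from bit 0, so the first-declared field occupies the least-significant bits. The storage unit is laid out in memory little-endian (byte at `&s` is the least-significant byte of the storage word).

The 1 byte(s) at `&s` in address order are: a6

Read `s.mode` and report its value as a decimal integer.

6

[0]=0xa6 (little-endian) → word 0xa6
mode [0+:3] = (word>>0) & 0x7 = 6  ←
type [3+:1] = (word>>3) & 0x1 = 0
cnt [4+:2] = (word>>4) & 0x3 = 2
len [6+:1] = (word>>6) & 0x1 = 0
kind [7+:1] = (word>>7) & 0x1 = 1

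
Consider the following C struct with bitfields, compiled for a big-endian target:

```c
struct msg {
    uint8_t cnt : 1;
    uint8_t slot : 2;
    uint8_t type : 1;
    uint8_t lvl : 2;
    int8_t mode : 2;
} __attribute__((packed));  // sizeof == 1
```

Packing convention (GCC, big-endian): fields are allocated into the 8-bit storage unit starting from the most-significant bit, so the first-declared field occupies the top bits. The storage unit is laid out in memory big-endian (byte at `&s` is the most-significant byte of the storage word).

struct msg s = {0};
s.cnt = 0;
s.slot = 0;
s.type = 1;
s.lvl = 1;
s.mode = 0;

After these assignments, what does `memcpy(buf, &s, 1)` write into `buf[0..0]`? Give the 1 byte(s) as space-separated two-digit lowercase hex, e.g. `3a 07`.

[7+:1] cnt=0 & 0x1 = 0x0; word=0x00
[5+:2] slot=0 & 0x3 = 0x0; word=0x00
[4+:1] type=1 & 0x1 = 0x1; word=0x10
[2+:2] lvl=1 & 0x3 = 0x1; word=0x14
[0+:2] mode=0 & 0x3 = 0x0; word=0x14
word = 0x14 → big-endian bytes:
  [0]=0x14

14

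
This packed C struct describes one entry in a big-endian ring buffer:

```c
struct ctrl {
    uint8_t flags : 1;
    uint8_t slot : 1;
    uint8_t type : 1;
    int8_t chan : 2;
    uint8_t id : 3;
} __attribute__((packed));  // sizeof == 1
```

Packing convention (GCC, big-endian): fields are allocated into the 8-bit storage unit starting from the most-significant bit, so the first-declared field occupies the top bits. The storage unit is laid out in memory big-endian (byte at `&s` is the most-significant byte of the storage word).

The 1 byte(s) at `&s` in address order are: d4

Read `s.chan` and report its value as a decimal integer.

-2

[0]=0xd4 (big-endian) → word 0xd4
flags:1 @ bit 7 → (0xd4>>7)&0x1 = 0x1
slot:1 @ bit 6 → (0xd4>>6)&0x1 = 0x1
type:1 @ bit 5 → (0xd4>>5)&0x1 = 0x0
chan:2 @ bit 3 → (0xd4>>3)&0x3 = 0x2  ←
id:3 @ bit 0 → (0xd4>>0)&0x7 = 0x4
chan signed 2b, MSB=1: 2 - 4 = -2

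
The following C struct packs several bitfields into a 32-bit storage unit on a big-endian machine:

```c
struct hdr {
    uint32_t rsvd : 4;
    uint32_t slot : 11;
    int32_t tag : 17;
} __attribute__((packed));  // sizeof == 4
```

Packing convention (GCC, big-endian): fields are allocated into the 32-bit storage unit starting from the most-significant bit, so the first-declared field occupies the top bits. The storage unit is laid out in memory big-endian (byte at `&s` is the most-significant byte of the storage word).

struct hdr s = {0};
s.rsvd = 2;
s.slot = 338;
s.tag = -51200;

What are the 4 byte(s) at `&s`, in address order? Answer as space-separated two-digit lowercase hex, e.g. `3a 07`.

rsvd (4b) val=2 bits=0x2 at bit 28: 0x20000000
slot (11b) val=338 bits=0x152 at bit 17: 0x22a40000
tag (17b) val=-51200 bits=0x13800 at bit 0: 0x22a53800
word = 0x22a53800 → big-endian bytes:
  [0]=0x22  [1]=0xa5  [2]=0x38  [3]=0x00

22 a5 38 00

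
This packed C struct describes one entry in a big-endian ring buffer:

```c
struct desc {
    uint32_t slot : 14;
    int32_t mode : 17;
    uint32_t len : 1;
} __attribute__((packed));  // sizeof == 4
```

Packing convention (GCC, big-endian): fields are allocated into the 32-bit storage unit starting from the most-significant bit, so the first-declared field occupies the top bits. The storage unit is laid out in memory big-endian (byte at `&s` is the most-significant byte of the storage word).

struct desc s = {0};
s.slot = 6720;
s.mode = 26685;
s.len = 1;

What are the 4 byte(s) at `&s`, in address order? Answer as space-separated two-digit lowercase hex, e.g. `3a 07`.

slot:14 = 6720 → 0x1a40 << 18 → word 0x69000000
mode:17 = 26685 → 0x683d << 1 → word 0x6900d07a
len:1 = 1 → 0x1 << 0 → word 0x6900d07b
word = 0x6900d07b → big-endian bytes:
  [0]=0x69  [1]=0x00  [2]=0xd0  [3]=0x7b

69 00 d0 7b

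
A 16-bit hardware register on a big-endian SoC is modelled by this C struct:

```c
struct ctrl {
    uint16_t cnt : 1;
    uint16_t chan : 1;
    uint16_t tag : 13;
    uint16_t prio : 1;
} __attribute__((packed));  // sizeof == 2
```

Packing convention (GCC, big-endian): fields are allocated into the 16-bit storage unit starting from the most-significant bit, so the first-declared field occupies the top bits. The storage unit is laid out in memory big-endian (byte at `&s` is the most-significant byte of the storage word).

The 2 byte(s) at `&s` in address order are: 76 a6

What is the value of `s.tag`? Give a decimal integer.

[0]=0x76 [1]=0xa6 (big-endian) → word 0x76a6
cnt:1 @ bit 15 → (0x76a6>>15)&0x1 = 0x0
chan:1 @ bit 14 → (0x76a6>>14)&0x1 = 0x1
tag:13 @ bit 1 → (0x76a6>>1)&0x1fff = 0x1b53  ←
prio:1 @ bit 0 → (0x76a6>>0)&0x1 = 0x0

6995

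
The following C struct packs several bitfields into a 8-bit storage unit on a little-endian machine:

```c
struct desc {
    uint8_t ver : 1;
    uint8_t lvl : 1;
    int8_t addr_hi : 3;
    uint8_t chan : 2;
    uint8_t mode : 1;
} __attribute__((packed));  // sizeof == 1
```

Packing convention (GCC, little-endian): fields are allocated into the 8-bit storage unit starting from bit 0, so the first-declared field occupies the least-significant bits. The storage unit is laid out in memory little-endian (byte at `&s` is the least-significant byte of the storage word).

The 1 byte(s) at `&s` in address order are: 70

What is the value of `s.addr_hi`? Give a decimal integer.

[0]=0x70 (little-endian) → word 0x70
ver:1 @ bit 0 → (0x70>>0)&0x1 = 0x0
lvl:1 @ bit 1 → (0x70>>1)&0x1 = 0x0
addr_hi:3 @ bit 2 → (0x70>>2)&0x7 = 0x4  ←
chan:2 @ bit 5 → (0x70>>5)&0x3 = 0x3
mode:1 @ bit 7 → (0x70>>7)&0x1 = 0x0
addr_hi signed 3b, MSB=1: 4 - 8 = -4

-4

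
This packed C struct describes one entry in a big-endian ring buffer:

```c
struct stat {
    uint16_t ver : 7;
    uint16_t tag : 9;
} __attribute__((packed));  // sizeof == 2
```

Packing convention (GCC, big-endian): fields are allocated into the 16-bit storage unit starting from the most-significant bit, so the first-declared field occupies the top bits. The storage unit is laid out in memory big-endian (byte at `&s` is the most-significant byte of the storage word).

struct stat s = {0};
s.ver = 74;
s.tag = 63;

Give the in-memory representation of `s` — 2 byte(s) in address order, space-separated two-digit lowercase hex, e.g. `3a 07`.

94 3f

ver (7b) val=74 bits=0x4a at bit 9: 0x9400
tag (9b) val=63 bits=0x3f at bit 0: 0x943f
word = 0x943f → big-endian bytes:
  [0]=0x94  [1]=0x3f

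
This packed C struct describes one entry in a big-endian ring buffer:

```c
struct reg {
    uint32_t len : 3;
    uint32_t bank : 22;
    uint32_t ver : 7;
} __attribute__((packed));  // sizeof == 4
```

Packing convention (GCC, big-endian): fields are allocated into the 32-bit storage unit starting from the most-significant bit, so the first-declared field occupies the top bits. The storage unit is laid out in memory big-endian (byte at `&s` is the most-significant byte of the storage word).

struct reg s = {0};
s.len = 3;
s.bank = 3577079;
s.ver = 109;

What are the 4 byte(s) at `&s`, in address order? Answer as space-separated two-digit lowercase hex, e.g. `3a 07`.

7b 4a 7b ed

len:3 = 3 → 0x3 << 29 → word 0x60000000
bank:22 = 3577079 → 0x3694f7 << 7 → word 0x7b4a7b80
ver:7 = 109 → 0x6d << 0 → word 0x7b4a7bed
word = 0x7b4a7bed → big-endian bytes:
  [0]=0x7b  [1]=0x4a  [2]=0x7b  [3]=0xed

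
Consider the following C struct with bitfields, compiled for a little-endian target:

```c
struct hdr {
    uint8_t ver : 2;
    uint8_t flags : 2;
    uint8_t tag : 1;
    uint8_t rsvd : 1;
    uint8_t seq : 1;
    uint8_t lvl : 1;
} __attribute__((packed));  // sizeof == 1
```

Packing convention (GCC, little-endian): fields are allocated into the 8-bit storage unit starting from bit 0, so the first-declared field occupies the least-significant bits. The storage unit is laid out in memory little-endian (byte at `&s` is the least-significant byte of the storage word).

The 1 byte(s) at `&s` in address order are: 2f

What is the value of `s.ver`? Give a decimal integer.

3

[0]=0x2f (little-endian) → word 0x2f
ver:2 @ bit 0 → (0x2f>>0)&0x3 = 0x3  ←
flags:2 @ bit 2 → (0x2f>>2)&0x3 = 0x3
tag:1 @ bit 4 → (0x2f>>4)&0x1 = 0x0
rsvd:1 @ bit 5 → (0x2f>>5)&0x1 = 0x1
seq:1 @ bit 6 → (0x2f>>6)&0x1 = 0x0
lvl:1 @ bit 7 → (0x2f>>7)&0x1 = 0x0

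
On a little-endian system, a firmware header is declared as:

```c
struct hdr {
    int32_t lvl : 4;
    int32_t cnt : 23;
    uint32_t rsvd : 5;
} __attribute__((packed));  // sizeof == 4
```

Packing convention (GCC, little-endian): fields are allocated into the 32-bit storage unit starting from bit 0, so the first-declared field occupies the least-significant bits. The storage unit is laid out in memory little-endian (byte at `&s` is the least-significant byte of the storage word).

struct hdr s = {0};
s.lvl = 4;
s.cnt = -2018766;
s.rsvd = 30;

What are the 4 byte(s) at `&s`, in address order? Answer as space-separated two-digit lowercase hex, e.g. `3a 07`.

[0+:4] lvl=4 & 0xf = 0x4; word=0x00000004
[4+:23] cnt=-2018766 & 0x7fffff = 0x613232; word=0x06132324
[27+:5] rsvd=30 & 0x1f = 0x1e; word=0xf6132324
word = 0xf6132324 → little-endian bytes:
  [0]=0x24  [1]=0x23  [2]=0x13  [3]=0xf6

24 23 13 f6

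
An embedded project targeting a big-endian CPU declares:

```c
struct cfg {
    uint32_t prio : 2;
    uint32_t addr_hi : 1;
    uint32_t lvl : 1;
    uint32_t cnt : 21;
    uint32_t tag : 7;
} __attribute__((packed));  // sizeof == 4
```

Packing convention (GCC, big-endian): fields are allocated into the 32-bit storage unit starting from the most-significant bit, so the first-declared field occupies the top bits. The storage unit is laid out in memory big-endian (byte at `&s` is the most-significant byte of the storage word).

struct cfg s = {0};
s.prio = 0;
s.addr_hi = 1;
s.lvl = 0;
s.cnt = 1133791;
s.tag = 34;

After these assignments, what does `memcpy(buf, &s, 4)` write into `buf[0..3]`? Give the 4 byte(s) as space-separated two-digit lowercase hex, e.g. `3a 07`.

prio (2b) val=0 bits=0x0 at bit 30: 0x00000000
addr_hi (1b) val=1 bits=0x1 at bit 29: 0x20000000
lvl (1b) val=0 bits=0x0 at bit 28: 0x20000000
cnt (21b) val=1133791 bits=0x114cdf at bit 7: 0x28a66f80
tag (7b) val=34 bits=0x22 at bit 0: 0x28a66fa2
word = 0x28a66fa2 → big-endian bytes:
  [0]=0x28  [1]=0xa6  [2]=0x6f  [3]=0xa2

28 a6 6f a2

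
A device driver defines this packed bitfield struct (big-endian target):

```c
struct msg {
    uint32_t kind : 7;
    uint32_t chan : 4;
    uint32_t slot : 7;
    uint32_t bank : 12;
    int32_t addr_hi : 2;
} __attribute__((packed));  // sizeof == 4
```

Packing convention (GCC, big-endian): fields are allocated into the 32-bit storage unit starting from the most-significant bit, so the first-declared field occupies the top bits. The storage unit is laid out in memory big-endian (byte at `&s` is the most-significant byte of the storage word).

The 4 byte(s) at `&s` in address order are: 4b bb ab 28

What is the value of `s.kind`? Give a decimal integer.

[0]=0x4b [1]=0xbb [2]=0xab [3]=0x28 (big-endian) → word 0x4bbbab28
kind:7 @ bit 25 → (0x4bbbab28>>25)&0x7f = 0x25  ←
chan:4 @ bit 21 → (0x4bbbab28>>21)&0xf = 0xd
slot:7 @ bit 14 → (0x4bbbab28>>14)&0x7f = 0x6e
bank:12 @ bit 2 → (0x4bbbab28>>2)&0xfff = 0xaca
addr_hi:2 @ bit 0 → (0x4bbbab28>>0)&0x3 = 0x0

37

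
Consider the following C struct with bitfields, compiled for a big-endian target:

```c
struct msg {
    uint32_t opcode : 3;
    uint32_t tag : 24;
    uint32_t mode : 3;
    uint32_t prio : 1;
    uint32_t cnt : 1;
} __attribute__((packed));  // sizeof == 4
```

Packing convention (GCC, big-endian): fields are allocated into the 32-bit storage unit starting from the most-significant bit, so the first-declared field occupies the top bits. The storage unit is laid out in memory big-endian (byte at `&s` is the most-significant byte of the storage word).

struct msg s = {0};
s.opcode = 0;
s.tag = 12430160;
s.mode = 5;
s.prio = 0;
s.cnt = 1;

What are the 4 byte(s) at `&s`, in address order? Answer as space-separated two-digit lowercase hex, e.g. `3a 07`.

opcode:3 = 0 → 0x0 << 29 → word 0x00000000
tag:24 = 12430160 → 0xbdab50 << 5 → word 0x17b56a00
mode:3 = 5 → 0x5 << 2 → word 0x17b56a14
prio:1 = 0 → 0x0 << 1 → word 0x17b56a14
cnt:1 = 1 → 0x1 << 0 → word 0x17b56a15
word = 0x17b56a15 → big-endian bytes:
  [0]=0x17  [1]=0xb5  [2]=0x6a  [3]=0x15

17 b5 6a 15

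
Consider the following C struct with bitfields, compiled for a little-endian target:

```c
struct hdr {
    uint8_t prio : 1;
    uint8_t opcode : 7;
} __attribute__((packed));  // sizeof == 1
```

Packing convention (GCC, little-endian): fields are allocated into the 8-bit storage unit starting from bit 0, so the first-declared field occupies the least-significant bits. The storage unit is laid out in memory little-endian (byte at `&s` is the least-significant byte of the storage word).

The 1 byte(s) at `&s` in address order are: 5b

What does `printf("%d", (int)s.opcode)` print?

45

[0]=0x5b (little-endian) → word 0x5b
prio:1 @ bit 0 → (0x5b>>0)&0x1 = 0x1
opcode:7 @ bit 1 → (0x5b>>1)&0x7f = 0x2d  ←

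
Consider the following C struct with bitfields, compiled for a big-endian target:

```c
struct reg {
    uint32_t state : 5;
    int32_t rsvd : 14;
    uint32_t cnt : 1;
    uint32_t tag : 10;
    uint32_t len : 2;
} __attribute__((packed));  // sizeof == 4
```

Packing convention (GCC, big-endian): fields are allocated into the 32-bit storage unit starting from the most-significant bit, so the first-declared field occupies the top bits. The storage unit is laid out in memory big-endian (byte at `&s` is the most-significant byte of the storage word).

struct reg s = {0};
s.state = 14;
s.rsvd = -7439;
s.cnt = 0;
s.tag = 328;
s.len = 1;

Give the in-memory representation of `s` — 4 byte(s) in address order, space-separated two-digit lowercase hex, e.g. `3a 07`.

state:5 = 14 → 0xe << 27 → word 0x70000000
rsvd:14 = -7439 → 0x22f1 << 13 → word 0x745e2000
cnt:1 = 0 → 0x0 << 12 → word 0x745e2000
tag:10 = 328 → 0x148 << 2 → word 0x745e2520
len:2 = 1 → 0x1 << 0 → word 0x745e2521
word = 0x745e2521 → big-endian bytes:
  [0]=0x74  [1]=0x5e  [2]=0x25  [3]=0x21

74 5e 25 21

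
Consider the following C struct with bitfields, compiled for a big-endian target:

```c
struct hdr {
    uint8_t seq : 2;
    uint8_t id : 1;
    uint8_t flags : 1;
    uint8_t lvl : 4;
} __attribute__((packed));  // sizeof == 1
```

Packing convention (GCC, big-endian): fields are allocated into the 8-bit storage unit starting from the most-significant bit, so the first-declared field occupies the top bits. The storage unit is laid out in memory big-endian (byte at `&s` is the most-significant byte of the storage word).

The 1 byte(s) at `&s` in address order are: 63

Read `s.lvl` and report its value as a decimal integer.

[0]=0x63 (big-endian) → word 0x63
seq:2 @ bit 6 → (0x63>>6)&0x3 = 0x1
id:1 @ bit 5 → (0x63>>5)&0x1 = 0x1
flags:1 @ bit 4 → (0x63>>4)&0x1 = 0x0
lvl:4 @ bit 0 → (0x63>>0)&0xf = 0x3  ←

3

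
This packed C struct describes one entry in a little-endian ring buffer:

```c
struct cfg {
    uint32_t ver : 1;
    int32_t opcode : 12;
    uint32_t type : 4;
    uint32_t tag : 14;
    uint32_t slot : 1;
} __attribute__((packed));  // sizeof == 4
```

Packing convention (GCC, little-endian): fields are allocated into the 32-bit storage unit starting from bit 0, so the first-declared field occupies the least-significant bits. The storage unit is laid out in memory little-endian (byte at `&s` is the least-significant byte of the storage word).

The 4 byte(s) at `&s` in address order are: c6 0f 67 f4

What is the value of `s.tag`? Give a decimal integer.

14899

[0]=0xc6 [1]=0x0f [2]=0x67 [3]=0xf4 (little-endian) → word 0xf4670fc6
ver:1 @ bit 0 → (0xf4670fc6>>0)&0x1 = 0x0
opcode:12 @ bit 1 → (0xf4670fc6>>1)&0xfff = 0x7e3
type:4 @ bit 13 → (0xf4670fc6>>13)&0xf = 0x8
tag:14 @ bit 17 → (0xf4670fc6>>17)&0x3fff = 0x3a33  ←
slot:1 @ bit 31 → (0xf4670fc6>>31)&0x1 = 0x1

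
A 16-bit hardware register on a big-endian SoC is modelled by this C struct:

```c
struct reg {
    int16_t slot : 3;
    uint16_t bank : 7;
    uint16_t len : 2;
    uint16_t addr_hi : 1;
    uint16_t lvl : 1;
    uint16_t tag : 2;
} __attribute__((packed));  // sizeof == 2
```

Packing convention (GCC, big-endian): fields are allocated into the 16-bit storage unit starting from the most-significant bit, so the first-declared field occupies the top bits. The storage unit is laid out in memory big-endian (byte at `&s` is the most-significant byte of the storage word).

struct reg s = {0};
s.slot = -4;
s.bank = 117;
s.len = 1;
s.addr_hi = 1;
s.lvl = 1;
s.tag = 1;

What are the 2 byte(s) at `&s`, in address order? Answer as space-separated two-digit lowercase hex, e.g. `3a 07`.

slot (3b) val=-4 bits=0x4 at bit 13: 0x8000
bank (7b) val=117 bits=0x75 at bit 6: 0x9d40
len (2b) val=1 bits=0x1 at bit 4: 0x9d50
addr_hi (1b) val=1 bits=0x1 at bit 3: 0x9d58
lvl (1b) val=1 bits=0x1 at bit 2: 0x9d5c
tag (2b) val=1 bits=0x1 at bit 0: 0x9d5d
word = 0x9d5d → big-endian bytes:
  [0]=0x9d  [1]=0x5d

9d 5d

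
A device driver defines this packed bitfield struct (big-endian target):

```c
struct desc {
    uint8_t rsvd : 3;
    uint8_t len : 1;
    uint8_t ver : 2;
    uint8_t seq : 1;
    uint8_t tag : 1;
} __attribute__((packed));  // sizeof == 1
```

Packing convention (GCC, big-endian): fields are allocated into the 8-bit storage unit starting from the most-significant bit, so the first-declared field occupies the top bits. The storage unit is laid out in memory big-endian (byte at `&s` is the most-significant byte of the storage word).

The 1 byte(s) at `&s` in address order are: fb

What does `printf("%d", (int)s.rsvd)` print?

[0]=0xfb (big-endian) → word 0xfb
rsvd:3 @ bit 5 → (0xfb>>5)&0x7 = 0x7  ←
len:1 @ bit 4 → (0xfb>>4)&0x1 = 0x1
ver:2 @ bit 2 → (0xfb>>2)&0x3 = 0x2
seq:1 @ bit 1 → (0xfb>>1)&0x1 = 0x1
tag:1 @ bit 0 → (0xfb>>0)&0x1 = 0x1

7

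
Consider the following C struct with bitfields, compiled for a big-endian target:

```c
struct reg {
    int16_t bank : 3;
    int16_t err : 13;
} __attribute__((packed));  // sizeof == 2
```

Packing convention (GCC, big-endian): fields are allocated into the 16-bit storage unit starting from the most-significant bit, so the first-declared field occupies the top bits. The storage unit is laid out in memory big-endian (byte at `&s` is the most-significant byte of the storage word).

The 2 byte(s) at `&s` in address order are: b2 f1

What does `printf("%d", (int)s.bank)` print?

[0]=0xb2 [1]=0xf1 (big-endian) → word 0xb2f1
bank:3 @ bit 13 → (0xb2f1>>13)&0x7 = 0x5  ←
err:13 @ bit 0 → (0xb2f1>>0)&0x1fff = 0x12f1
bank signed 3b, MSB=1: 5 - 8 = -3

-3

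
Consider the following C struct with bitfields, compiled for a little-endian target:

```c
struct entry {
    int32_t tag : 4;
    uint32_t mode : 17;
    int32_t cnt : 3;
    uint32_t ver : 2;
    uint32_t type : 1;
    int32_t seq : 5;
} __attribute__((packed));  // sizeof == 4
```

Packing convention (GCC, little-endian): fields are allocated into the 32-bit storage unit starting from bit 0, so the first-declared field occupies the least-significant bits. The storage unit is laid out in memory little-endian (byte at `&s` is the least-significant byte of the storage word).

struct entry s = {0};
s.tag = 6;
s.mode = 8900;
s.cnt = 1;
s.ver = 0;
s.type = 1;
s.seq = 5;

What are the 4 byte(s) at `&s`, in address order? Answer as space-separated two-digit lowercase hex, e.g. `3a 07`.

tag (4b) val=6 bits=0x6 at bit 0: 0x00000006
mode (17b) val=8900 bits=0x22c4 at bit 4: 0x00022c46
cnt (3b) val=1 bits=0x1 at bit 21: 0x00222c46
ver (2b) val=0 bits=0x0 at bit 24: 0x00222c46
type (1b) val=1 bits=0x1 at bit 26: 0x04222c46
seq (5b) val=5 bits=0x5 at bit 27: 0x2c222c46
word = 0x2c222c46 → little-endian bytes:
  [0]=0x46  [1]=0x2c  [2]=0x22  [3]=0x2c

46 2c 22 2c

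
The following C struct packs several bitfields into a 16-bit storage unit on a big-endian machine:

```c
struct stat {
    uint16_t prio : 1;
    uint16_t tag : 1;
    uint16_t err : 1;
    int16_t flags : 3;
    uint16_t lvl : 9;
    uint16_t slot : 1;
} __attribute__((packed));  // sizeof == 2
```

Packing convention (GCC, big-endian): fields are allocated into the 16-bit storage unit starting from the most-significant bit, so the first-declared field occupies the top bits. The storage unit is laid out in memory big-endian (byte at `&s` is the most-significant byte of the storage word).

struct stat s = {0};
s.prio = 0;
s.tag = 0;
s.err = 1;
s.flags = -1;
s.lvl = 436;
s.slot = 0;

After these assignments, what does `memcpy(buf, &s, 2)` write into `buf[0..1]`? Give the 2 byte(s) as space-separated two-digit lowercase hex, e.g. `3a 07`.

[15+:1] prio=0 & 0x1 = 0x0; word=0x0000
[14+:1] tag=0 & 0x1 = 0x0; word=0x0000
[13+:1] err=1 & 0x1 = 0x1; word=0x2000
[10+:3] flags=-1 & 0x7 = 0x7; word=0x3c00
[1+:9] lvl=436 & 0x1ff = 0x1b4; word=0x3f68
[0+:1] slot=0 & 0x1 = 0x0; word=0x3f68
word = 0x3f68 → big-endian bytes:
  [0]=0x3f  [1]=0x68

3f 68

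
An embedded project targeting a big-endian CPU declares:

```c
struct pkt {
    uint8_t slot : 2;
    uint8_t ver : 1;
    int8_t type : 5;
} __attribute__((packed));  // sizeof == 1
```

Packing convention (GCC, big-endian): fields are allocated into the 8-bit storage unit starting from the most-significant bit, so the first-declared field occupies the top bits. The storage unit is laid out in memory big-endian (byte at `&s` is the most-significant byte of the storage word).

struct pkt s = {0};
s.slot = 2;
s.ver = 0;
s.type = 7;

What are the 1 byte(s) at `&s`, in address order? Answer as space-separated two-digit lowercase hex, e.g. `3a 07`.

slot (2b) val=2 bits=0x2 at bit 6: 0x80
ver (1b) val=0 bits=0x0 at bit 5: 0x80
type (5b) val=7 bits=0x7 at bit 0: 0x87
word = 0x87 → big-endian bytes:
  [0]=0x87

87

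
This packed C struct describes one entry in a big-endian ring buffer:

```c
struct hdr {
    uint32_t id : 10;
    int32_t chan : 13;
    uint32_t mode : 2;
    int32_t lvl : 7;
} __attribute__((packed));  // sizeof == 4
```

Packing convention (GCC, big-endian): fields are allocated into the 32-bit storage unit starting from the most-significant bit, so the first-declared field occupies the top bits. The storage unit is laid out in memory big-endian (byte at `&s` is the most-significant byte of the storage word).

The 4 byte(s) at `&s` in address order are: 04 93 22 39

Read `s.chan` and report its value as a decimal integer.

2449

[0]=0x04 [1]=0x93 [2]=0x22 [3]=0x39 (big-endian) → word 0x04932239
id [22+:10] = (word>>22) & 0x3ff = 18
chan [9+:13] = (word>>9) & 0x1fff = 2449  ←
mode [7+:2] = (word>>7) & 0x3 = 0
lvl [0+:7] = (word>>0) & 0x7f = 57
chan signed 13b, MSB=0: value = 2449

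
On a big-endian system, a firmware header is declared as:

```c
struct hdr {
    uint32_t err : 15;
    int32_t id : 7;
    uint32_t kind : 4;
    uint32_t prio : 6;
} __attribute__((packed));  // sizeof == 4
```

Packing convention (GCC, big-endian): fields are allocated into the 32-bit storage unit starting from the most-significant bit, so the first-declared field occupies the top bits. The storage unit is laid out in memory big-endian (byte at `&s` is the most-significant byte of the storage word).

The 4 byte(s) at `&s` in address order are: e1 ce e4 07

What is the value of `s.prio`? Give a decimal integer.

7

[0]=0xe1 [1]=0xce [2]=0xe4 [3]=0x07 (big-endian) → word 0xe1cee407
err [17+:15] = (word>>17) & 0x7fff = 28903
id [10+:7] = (word>>10) & 0x7f = 57
kind [6+:4] = (word>>6) & 0xf = 0
prio [0+:6] = (word>>0) & 0x3f = 7  ←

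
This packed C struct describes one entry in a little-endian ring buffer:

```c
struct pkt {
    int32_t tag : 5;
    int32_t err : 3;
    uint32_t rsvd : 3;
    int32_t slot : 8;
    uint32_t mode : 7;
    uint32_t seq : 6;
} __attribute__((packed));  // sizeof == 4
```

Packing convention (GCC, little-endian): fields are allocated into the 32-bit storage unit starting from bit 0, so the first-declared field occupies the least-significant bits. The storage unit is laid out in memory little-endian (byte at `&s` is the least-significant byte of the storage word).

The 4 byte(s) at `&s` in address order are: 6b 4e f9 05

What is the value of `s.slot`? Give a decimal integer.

41

[0]=0x6b [1]=0x4e [2]=0xf9 [3]=0x05 (little-endian) → word 0x05f94e6b
tag [0+:5] = (word>>0) & 0x1f = 11
err [5+:3] = (word>>5) & 0x7 = 3
rsvd [8+:3] = (word>>8) & 0x7 = 6
slot [11+:8] = (word>>11) & 0xff = 41  ←
mode [19+:7] = (word>>19) & 0x7f = 63
seq [26+:6] = (word>>26) & 0x3f = 1
slot signed 8b, MSB=0: value = 41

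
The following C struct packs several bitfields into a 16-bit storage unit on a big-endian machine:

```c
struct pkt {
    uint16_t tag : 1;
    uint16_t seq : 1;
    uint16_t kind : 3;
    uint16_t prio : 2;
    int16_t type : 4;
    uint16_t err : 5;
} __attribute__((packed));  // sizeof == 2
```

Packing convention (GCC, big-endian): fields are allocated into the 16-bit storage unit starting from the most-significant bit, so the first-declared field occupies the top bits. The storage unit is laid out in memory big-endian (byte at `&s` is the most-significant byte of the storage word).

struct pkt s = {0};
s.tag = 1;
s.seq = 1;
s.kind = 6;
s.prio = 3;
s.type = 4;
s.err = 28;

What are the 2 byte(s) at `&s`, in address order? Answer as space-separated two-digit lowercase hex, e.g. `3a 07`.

[15+:1] tag=1 & 0x1 = 0x1; word=0x8000
[14+:1] seq=1 & 0x1 = 0x1; word=0xc000
[11+:3] kind=6 & 0x7 = 0x6; word=0xf000
[9+:2] prio=3 & 0x3 = 0x3; word=0xf600
[5+:4] type=4 & 0xf = 0x4; word=0xf680
[0+:5] err=28 & 0x1f = 0x1c; word=0xf69c
word = 0xf69c → big-endian bytes:
  [0]=0xf6  [1]=0x9c

f6 9c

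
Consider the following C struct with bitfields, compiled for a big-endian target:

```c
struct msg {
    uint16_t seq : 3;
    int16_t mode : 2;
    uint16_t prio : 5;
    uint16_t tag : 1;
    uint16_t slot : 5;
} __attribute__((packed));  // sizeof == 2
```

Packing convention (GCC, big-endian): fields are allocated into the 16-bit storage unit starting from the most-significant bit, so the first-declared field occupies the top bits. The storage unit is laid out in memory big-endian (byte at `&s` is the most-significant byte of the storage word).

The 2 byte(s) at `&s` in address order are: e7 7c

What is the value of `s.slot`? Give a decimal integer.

28

[0]=0xe7 [1]=0x7c (big-endian) → word 0xe77c
seq:3 @ bit 13 → (0xe77c>>13)&0x7 = 0x7
mode:2 @ bit 11 → (0xe77c>>11)&0x3 = 0x0
prio:5 @ bit 6 → (0xe77c>>6)&0x1f = 0x1d
tag:1 @ bit 5 → (0xe77c>>5)&0x1 = 0x1
slot:5 @ bit 0 → (0xe77c>>0)&0x1f = 0x1c  ←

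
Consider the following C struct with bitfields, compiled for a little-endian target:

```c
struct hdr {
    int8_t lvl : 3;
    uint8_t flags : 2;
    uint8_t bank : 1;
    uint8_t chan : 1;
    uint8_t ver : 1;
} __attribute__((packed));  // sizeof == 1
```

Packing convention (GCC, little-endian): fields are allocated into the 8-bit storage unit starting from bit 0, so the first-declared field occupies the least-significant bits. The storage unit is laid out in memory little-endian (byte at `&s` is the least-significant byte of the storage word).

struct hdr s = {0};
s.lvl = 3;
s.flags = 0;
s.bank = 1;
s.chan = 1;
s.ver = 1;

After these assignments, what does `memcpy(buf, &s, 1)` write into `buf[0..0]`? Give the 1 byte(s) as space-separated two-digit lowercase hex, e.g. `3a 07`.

lvl:3 = 3 → 0x3 << 0 → word 0x03
flags:2 = 0 → 0x0 << 3 → word 0x03
bank:1 = 1 → 0x1 << 5 → word 0x23
chan:1 = 1 → 0x1 << 6 → word 0x63
ver:1 = 1 → 0x1 << 7 → word 0xe3
word = 0xe3 → little-endian bytes:
  [0]=0xe3

e3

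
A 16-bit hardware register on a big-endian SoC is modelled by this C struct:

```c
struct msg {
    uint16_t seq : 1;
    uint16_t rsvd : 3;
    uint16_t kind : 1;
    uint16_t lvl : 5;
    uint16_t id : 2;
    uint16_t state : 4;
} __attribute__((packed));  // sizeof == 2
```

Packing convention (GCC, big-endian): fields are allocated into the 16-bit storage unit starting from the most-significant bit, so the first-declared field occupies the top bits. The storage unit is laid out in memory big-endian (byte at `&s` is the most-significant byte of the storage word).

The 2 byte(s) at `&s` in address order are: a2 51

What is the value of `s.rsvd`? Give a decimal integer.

2

[0]=0xa2 [1]=0x51 (big-endian) → word 0xa251
seq:1 @ bit 15 → (0xa251>>15)&0x1 = 0x1
rsvd:3 @ bit 12 → (0xa251>>12)&0x7 = 0x2  ←
kind:1 @ bit 11 → (0xa251>>11)&0x1 = 0x0
lvl:5 @ bit 6 → (0xa251>>6)&0x1f = 0x9
id:2 @ bit 4 → (0xa251>>4)&0x3 = 0x1
state:4 @ bit 0 → (0xa251>>0)&0xf = 0x1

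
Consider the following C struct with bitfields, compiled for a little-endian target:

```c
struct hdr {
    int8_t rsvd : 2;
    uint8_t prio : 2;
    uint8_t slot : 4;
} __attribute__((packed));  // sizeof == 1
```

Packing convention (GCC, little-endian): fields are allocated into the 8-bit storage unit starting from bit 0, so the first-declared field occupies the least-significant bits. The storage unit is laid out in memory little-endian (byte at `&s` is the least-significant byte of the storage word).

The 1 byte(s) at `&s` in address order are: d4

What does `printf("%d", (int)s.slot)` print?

13

[0]=0xd4 (little-endian) → word 0xd4
rsvd:2 @ bit 0 → (0xd4>>0)&0x3 = 0x0
prio:2 @ bit 2 → (0xd4>>2)&0x3 = 0x1
slot:4 @ bit 4 → (0xd4>>4)&0xf = 0xd  ←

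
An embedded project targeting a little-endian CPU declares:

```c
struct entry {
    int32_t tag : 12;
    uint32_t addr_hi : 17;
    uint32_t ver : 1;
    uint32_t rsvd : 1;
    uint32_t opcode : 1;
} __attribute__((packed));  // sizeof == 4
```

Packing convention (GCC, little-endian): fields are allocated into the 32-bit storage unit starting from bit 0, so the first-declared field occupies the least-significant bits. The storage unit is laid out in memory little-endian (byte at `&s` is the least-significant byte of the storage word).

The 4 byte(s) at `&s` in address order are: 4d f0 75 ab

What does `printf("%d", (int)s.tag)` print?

[0]=0x4d [1]=0xf0 [2]=0x75 [3]=0xab (little-endian) → word 0xab75f04d
tag [0+:12] = (word>>0) & 0xfff = 77  ←
addr_hi [12+:17] = (word>>12) & 0x1ffff = 46943
ver [29+:1] = (word>>29) & 0x1 = 1
rsvd [30+:1] = (word>>30) & 0x1 = 0
opcode [31+:1] = (word>>31) & 0x1 = 1
tag signed 12b, MSB=0: value = 77

77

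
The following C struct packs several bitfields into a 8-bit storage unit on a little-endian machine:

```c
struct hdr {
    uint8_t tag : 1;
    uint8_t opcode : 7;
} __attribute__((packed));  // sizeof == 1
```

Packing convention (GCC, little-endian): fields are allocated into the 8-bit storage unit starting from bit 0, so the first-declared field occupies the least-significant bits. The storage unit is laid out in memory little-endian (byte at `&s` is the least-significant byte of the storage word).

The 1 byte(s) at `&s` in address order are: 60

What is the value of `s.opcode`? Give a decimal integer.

48

[0]=0x60 (little-endian) → word 0x60
tag:1 @ bit 0 → (0x60>>0)&0x1 = 0x0
opcode:7 @ bit 1 → (0x60>>1)&0x7f = 0x30  ←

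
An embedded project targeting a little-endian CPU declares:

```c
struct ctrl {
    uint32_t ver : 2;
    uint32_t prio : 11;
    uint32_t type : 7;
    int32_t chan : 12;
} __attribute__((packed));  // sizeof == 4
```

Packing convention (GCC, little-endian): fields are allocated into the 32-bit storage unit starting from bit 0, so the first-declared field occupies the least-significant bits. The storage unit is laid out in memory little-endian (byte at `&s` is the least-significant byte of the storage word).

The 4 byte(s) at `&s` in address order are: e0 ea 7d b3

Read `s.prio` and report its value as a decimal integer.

696

[0]=0xe0 [1]=0xea [2]=0x7d [3]=0xb3 (little-endian) → word 0xb37deae0
ver:2 @ bit 0 → (0xb37deae0>>0)&0x3 = 0x0
prio:11 @ bit 2 → (0xb37deae0>>2)&0x7ff = 0x2b8  ←
type:7 @ bit 13 → (0xb37deae0>>13)&0x7f = 0x6f
chan:12 @ bit 20 → (0xb37deae0>>20)&0xfff = 0xb37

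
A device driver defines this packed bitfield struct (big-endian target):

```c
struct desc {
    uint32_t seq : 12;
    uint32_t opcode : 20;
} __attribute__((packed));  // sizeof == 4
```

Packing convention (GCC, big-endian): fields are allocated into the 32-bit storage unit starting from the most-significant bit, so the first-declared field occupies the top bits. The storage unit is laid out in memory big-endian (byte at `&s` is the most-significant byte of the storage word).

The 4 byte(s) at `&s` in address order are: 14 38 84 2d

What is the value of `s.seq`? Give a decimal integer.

323

[0]=0x14 [1]=0x38 [2]=0x84 [3]=0x2d (big-endian) → word 0x1438842d
seq:12 @ bit 20 → (0x1438842d>>20)&0xfff = 0x143  ←
opcode:20 @ bit 0 → (0x1438842d>>0)&0xfffff = 0x8842d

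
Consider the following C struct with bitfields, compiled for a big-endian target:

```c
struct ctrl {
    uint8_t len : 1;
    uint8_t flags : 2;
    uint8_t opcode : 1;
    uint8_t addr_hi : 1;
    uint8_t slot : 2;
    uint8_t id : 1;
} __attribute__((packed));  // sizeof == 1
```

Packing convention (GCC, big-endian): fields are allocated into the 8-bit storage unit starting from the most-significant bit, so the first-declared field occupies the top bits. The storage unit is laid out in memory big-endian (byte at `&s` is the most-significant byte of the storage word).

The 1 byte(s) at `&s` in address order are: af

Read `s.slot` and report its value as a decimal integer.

[0]=0xaf (big-endian) → word 0xaf
len [7+:1] = (word>>7) & 0x1 = 1
flags [5+:2] = (word>>5) & 0x3 = 1
opcode [4+:1] = (word>>4) & 0x1 = 0
addr_hi [3+:1] = (word>>3) & 0x1 = 1
slot [1+:2] = (word>>1) & 0x3 = 3  ←
id [0+:1] = (word>>0) & 0x1 = 1

3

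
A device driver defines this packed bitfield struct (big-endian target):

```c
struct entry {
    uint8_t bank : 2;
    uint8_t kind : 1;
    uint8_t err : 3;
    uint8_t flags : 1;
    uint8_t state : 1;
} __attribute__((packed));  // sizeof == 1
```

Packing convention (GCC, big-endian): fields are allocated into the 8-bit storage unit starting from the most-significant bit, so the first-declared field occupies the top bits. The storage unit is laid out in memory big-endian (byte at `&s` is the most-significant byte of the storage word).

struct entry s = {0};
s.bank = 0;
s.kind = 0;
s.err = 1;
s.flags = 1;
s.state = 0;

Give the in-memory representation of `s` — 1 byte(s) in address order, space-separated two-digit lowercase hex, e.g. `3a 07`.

06

[6+:2] bank=0 & 0x3 = 0x0; word=0x00
[5+:1] kind=0 & 0x1 = 0x0; word=0x00
[2+:3] err=1 & 0x7 = 0x1; word=0x04
[1+:1] flags=1 & 0x1 = 0x1; word=0x06
[0+:1] state=0 & 0x1 = 0x0; word=0x06
word = 0x06 → big-endian bytes:
  [0]=0x06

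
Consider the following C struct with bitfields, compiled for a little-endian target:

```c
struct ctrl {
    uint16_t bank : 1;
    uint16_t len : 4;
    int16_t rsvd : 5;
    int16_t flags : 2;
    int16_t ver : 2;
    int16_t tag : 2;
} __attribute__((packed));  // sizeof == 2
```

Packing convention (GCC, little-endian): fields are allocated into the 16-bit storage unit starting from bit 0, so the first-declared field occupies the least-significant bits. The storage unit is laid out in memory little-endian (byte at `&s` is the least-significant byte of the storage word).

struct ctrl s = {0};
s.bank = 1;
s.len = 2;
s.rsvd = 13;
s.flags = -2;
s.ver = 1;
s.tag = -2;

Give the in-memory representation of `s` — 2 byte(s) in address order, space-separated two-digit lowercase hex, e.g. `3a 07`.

a5 99

bank:1 = 1 → 0x1 << 0 → word 0x0001
len:4 = 2 → 0x2 << 1 → word 0x0005
rsvd:5 = 13 → 0xd << 5 → word 0x01a5
flags:2 = -2 → 0x2 << 10 → word 0x09a5
ver:2 = 1 → 0x1 << 12 → word 0x19a5
tag:2 = -2 → 0x2 << 14 → word 0x99a5
word = 0x99a5 → little-endian bytes:
  [0]=0xa5  [1]=0x99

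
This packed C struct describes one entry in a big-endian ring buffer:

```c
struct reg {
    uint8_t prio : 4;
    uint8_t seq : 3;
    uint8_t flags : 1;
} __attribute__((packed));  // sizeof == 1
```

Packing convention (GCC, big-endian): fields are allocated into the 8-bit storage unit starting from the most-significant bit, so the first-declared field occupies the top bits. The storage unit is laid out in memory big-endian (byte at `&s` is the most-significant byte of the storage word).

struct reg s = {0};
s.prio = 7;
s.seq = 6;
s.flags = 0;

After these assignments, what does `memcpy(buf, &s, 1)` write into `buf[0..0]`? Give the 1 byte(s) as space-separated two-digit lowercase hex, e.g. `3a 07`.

7c

prio (4b) val=7 bits=0x7 at bit 4: 0x70
seq (3b) val=6 bits=0x6 at bit 1: 0x7c
flags (1b) val=0 bits=0x0 at bit 0: 0x7c
word = 0x7c → big-endian bytes:
  [0]=0x7c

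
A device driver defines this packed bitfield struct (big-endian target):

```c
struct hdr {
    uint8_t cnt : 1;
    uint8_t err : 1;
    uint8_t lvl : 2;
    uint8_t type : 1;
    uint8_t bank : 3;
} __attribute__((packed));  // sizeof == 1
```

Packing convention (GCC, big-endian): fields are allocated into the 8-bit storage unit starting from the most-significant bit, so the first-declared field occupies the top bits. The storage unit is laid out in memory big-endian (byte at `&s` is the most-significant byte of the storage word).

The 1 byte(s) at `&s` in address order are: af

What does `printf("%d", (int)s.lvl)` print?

2

[0]=0xaf (big-endian) → word 0xaf
cnt [7+:1] = (word>>7) & 0x1 = 1
err [6+:1] = (word>>6) & 0x1 = 0
lvl [4+:2] = (word>>4) & 0x3 = 2  ←
type [3+:1] = (word>>3) & 0x1 = 1
bank [0+:3] = (word>>0) & 0x7 = 7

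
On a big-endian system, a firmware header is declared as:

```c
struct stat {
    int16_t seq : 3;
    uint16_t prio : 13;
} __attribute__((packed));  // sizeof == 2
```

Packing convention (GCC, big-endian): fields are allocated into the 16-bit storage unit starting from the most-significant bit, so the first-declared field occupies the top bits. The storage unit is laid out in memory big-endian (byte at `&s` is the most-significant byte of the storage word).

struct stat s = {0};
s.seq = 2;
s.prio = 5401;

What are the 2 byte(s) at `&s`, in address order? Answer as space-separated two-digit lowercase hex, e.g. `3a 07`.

seq:3 = 2 → 0x2 << 13 → word 0x4000
prio:13 = 5401 → 0x1519 << 0 → word 0x5519
word = 0x5519 → big-endian bytes:
  [0]=0x55  [1]=0x19

55 19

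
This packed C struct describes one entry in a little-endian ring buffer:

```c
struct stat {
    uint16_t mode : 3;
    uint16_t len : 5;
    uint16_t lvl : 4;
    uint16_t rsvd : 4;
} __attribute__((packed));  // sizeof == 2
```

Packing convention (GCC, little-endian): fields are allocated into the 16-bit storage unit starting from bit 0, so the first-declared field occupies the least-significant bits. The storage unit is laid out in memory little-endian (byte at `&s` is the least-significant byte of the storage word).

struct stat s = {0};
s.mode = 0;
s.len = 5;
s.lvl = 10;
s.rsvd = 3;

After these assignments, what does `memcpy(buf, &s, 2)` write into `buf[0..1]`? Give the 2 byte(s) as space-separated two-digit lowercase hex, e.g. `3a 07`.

[0+:3] mode=0 & 0x7 = 0x0; word=0x0000
[3+:5] len=5 & 0x1f = 0x5; word=0x0028
[8+:4] lvl=10 & 0xf = 0xa; word=0x0a28
[12+:4] rsvd=3 & 0xf = 0x3; word=0x3a28
word = 0x3a28 → little-endian bytes:
  [0]=0x28  [1]=0x3a

28 3a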